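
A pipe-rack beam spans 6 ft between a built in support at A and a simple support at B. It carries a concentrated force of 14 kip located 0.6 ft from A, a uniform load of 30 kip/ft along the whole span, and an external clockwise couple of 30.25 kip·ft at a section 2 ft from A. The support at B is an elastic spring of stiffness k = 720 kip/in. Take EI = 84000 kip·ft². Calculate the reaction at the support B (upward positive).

Choose R_B as the redundant. The primary structure is the cantilever fixed at A.
Primary-structure tip deflection at B by superposition:
  point load 14 at a = 0.6: Pa²(3L − a)/(6EI) = 14.62/EI
  UDL 30: wL⁴/(8EI) = 4860/EI
  clockwise couple 30.25 at a = 2: M₀a(2L − a)/(2EI) = 302.5/EI
  δ_0 = 5177/EI
Flexibility coefficient — unit upward force at B: δ_{BB} = L³/(3EI) = 72/EI.
With EI = 84000 kip·ft²: δ_0 = 0.061632 ft and δ_{BB} = 0.000857 ft/kip.
Compatibility — the spring shortens by R_B/k under the reaction it provides: δ_0 − R_B·δ_{BB} = R_B/k. With 1/k = 1/(720×12) ft/kip = 0.000116 ft/kip, R_B = δ_0 / (δ_{BB} + 1/k) = 0.061632 / (0.000857 + 0.000116) = 63.35 kip.

R_B = 63.35 kip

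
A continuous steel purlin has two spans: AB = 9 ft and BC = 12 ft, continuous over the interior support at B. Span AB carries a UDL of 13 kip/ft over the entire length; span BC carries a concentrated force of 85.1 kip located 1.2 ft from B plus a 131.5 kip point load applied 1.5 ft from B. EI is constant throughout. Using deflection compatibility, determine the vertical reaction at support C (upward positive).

R_C = 8.384 kip

Take M_B as the redundant. Released structure: two simple spans AB and BC with a hinge at B.
End slopes at the hinge B, treating each span as simply supported:
  span AB: UDL 13: wL³/(24EI) = 394.9/EI
  span BC: point load 85.1 at a = 1.2: Pab(L + b)/(6LEI) = 349.3/EI
  span BC: point load 131.5 at a = 1.5: Pab(L + b)/(6LEI) = 647.2/EI
  relative rotation θ_0 = (394.9 + 996.5)/EI = 1391/EI
A unit hogging moment at B produces rotation L₁/(3EI) + L₂/(3EI) = 7/EI.
Compatibility: M_B·(L₁+L₂)/(3EI) = θ_0, giving M_B = 198.8 kip·ft (hogging).
Span BC, ΣM about C: R_B^{BC}·12 = 2300 + 198.8, so R_B^{BC} = 208.2 kip and R_C = 216.6 − 208.2 = 8.384 kip.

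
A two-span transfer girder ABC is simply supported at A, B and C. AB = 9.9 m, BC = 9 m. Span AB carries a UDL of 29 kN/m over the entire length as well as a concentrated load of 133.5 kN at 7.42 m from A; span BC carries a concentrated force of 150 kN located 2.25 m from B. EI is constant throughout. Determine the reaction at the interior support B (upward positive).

Release continuity at B by inserting a hinge; the redundant is the internal moment M_B. The primary structure is two simply-supported spans AB and BC.
Rotations at B on the released spans (each span's end-slope, ×1/EI):
  span AB: UDL 29: wL³/(24EI) = 1172/EI
  span AB: point load 133.5 at a = 7.42: Pab(L + a)/(6LEI) = 716.3/EI
  span BC: point load 150 at a = 2.25: Pab(L + b)/(6LEI) = 664.5/EI
  relative rotation θ_0 = (1889 + 664.5)/EI = 2553/EI
A unit hogging moment at B produces rotation L₁/(3EI) + L₂/(3EI) = 6.3/EI.
Compatibility: M_B·(L₁+L₂)/(3EI) = θ_0, giving M_B = 405.3 kN·m (hogging).
Span AB, ΣM about A with M_B applied at B: R_B^{AB}·9.9 = 2412 + 405.3, so R_B^{AB} = 284.5 kN and R_A = 420.6 − 284.5 = 136.1 kN.
Span BC, ΣM about C: R_B^{BC}·9 = 1012 + 405.3, so R_B^{BC} = 157.5 kN and R_C = 150 − 157.5 = -7.53 kN.
R_B = 284.5 + 157.5 = 442.1 kN.

R_B = 442.1 kN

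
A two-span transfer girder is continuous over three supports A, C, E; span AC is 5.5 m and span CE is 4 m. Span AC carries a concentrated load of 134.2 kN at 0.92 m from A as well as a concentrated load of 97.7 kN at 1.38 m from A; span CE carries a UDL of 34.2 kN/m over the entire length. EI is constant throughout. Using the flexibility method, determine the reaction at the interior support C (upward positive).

R_C = 158.6 kN

Insert a hinge at C; M_C is the redundant, and each span becomes simply supported.
Discontinuity in slope at C on the released structure — sum the simple-span end rotations:
  span AC: point load 134.2 at a = 0.92: Pab(L + a)/(6LEI) = 110/EI
  span AC: point load 97.7 at a = 1.38: Pab(L + a)/(6LEI) = 115.8/EI
  span CE: UDL 34.2: wL³/(24EI) = 91.2/EI
  relative rotation θ_0 = (225.8 + 91.2)/EI = 317/EI
A unit hogging moment at C produces rotation L₁/(3EI) + L₂/(3EI) = 3.167/EI.
Slope continuity at C: θ_0 = M_C·3.167/EI, so M_C = 317/3.167 = 100.1 kN·m (hogging).
Span AC, ΣM about A with M_C applied at C: R_C^{AC}·5.5 = 258.3 + 100.1, so R_C^{AC} = 65.16 kN and R_A = 231.9 − 65.16 = 166.7 kN.
Span CE, ΣM about E: R_C^{CE}·4 = 273.6 + 100.1, so R_C^{CE} = 93.43 kN and R_E = 136.8 − 93.43 = 43.37 kN.
R_C = 65.16 + 93.43 = 158.6 kN.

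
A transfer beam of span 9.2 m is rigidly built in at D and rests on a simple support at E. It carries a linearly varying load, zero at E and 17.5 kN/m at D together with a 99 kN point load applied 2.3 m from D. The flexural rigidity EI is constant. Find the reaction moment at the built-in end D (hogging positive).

Choose R_E as the redundant. The primary structure is the cantilever fixed at D.
Deflection at E on the released cantilever, summing each load's contribution:
  triangular load, peak 17.5 at the fixed end: w₀L⁴/(30EI) = 4179/EI
  point load 99 at a = 2.3: Pa²(3L − a)/(6EI) = 2208/EI
  δ_0 = 6387/EI
Tip deflection under a unit load at E: L³/(3EI) = 259.6/EI.
Compatibility at E: δ_0 − R_E·δ_{EE} = 0, so R_E = 6387/259.6 = 24.61 kN.
Moment equilibrium about D: M_D = Σ(load moments about D) − R_E·L = 474.6 − 24.61×9.2 = 248.2 kN·m.

M_D = 248.2 kN·m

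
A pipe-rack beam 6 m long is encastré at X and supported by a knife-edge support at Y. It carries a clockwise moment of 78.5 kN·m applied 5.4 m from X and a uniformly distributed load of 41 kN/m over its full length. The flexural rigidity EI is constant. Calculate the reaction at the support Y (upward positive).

R_Y = 111.7 kN

Remove the prop at Y; the released (primary) structure is a cantilever built in at X.
Deflection at Y on the released cantilever, summing each load's contribution:
  clockwise couple 78.5 at a = 5.4: M₀a(2L − a)/(2EI) = 1399/EI
  UDL 41: wL⁴/(8EI) = 6642/EI
  δ_0 = 8041/EI
Flexibility coefficient — unit upward force at Y: δ_{YY} = L³/(3EI) = 72/EI.
Compatibility at Y: δ_0 − R_Y·δ_{YY} = 0, so R_Y = 8041/72 = 111.7 kN.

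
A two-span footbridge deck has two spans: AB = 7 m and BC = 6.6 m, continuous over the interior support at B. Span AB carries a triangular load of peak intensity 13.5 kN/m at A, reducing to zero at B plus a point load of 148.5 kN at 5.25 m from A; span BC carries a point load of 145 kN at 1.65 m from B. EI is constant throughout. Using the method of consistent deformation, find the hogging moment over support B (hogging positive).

Insert a hinge at B; M_B is the redundant, and each span becomes simply supported.
Discontinuity in slope at B on the released structure — sum the simple-span end rotations:
  span AB: triangular load, peak 13.5: 7w₀L³/(360EI) = 90.04/EI
  span AB: point load 148.5 at a = 5.25: Pab(L + a)/(6LEI) = 397.9/EI
  span BC: point load 145 at a = 1.65: Pab(L + b)/(6LEI) = 345.4/EI
  relative rotation θ_0 = (488 + 345.4)/EI = 833.4/EI
A unit hogging moment at B produces rotation L₁/(3EI) + L₂/(3EI) = 4.533/EI.
Slope continuity at B: θ_0 = M_B·4.533/EI, so M_B = 833.4/4.533 = 183.8 kN·m (hogging).

M_B = 183.8 kN·m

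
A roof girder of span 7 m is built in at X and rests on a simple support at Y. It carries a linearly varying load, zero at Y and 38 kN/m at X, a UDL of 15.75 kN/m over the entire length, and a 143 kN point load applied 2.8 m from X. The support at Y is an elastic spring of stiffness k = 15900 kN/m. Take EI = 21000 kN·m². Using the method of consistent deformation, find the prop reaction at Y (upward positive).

R_Y = 96.57 kN

Take the reaction at Y as the redundant and release it; the primary structure is a cantilever fixed at X.
Downward deflection at the released point Y due to the loads:
  triangular load, peak 38 at the fixed end: w₀L⁴/(30EI) = 3041/EI
  UDL 15.75: wL⁴/(8EI) = 4727/EI
  point load 143 at a = 2.8: Pa²(3L − a)/(6EI) = 3401/EI
  δ_0 = 11169/EI
Flexibility coefficient — unit upward force at Y: δ_{YY} = L³/(3EI) = 114.3/EI.
With EI = 21000 kN·m²: δ_0 = 0.53186 m and δ_{YY} = 0.005444 m/kN.
Compatibility — the spring shortens by R_Y/k under the reaction it provides: δ_0 − R_Y·δ_{YY} = R_Y/k. With 1/k = 0.000063 m/kN, R_Y = δ_0 / (δ_{YY} + 1/k) = 0.53186 / (0.005444 + 0.000063) = 96.57 kN.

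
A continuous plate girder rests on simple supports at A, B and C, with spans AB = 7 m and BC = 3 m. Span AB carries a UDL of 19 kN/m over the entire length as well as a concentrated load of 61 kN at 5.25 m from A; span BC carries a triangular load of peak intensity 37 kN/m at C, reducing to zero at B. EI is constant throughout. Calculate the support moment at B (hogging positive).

M_B = 136.3 kN·m

Take M_B as the redundant. Released structure: two simple spans AB and BC with a hinge at B.
Rotations at B on the released spans (each span's end-slope, ×1/EI):
  span AB: UDL 19: wL³/(24EI) = 271.5/EI
  span AB: point load 61 at a = 5.25: Pab(L + a)/(6LEI) = 163.5/EI
  span BC: triangular load, peak 37: 7w₀L³/(360EI) = 19.43/EI
  relative rotation θ_0 = (435 + 19.43)/EI = 454.4/EI
A unit hogging moment at B produces rotation L₁/(3EI) + L₂/(3EI) = 3.333/EI.
Slope continuity at B: θ_0 = M_B·3.333/EI, so M_B = 454.4/3.333 = 136.3 kN·m (hogging).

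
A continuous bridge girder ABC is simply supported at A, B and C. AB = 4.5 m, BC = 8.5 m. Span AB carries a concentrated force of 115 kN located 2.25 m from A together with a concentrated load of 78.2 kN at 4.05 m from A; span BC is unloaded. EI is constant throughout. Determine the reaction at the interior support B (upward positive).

Insert a hinge at B; M_B is the redundant, and each span becomes simply supported.
Rotations at B on the released spans (each span's end-slope, ×1/EI):
  span AB: point load 115 at a = 2.25: Pab(L + a)/(6LEI) = 145.5/EI
  span AB: point load 78.2 at a = 4.05: Pab(L + a)/(6LEI) = 45.13/EI
  relative rotation θ_0 = (190.7 + 0)/EI = 190.7/EI
A unit hogging moment at B produces rotation L₁/(3EI) + L₂/(3EI) = 4.333/EI.
Slope continuity at B: θ_0 = M_B·4.333/EI, so M_B = 190.7/4.333 = 44 kN·m (hogging).
Span AB, ΣM about A with M_B applied at B: R_B^{AB}·4.5 = 575.5 + 44, so R_B^{AB} = 137.7 kN and R_A = 193.2 − 137.7 = 55.54 kN.
Span BC, ΣM about C: R_B^{BC}·8.5 = 0 + 44, so R_B^{BC} = 5.177 kN and R_C = 0 − 5.177 = -5.177 kN.
R_B = 137.7 + 5.177 = 142.8 kN.

R_B = 142.8 kN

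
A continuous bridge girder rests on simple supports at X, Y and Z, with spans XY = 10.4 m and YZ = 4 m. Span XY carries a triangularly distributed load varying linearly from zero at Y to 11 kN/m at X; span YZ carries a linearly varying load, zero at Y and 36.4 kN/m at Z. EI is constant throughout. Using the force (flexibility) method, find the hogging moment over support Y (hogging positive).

Release continuity at Y by inserting a hinge; the redundant is the internal moment M_Y. The primary structure is two simply-supported spans XY and YZ.
Rotations at Y on the released spans (each span's end-slope, ×1/EI):
  span XY: triangular load, peak 11: 7w₀L³/(360EI) = 240.6/EI
  span YZ: triangular load, peak 36.4: 7w₀L³/(360EI) = 45.3/EI
  relative rotation θ_0 = (240.6 + 45.3)/EI = 285.9/EI
A unit hogging moment at Y produces rotation L₁/(3EI) + L₂/(3EI) = 4.8/EI.
Compatibility: M_Y·(L₁+L₂)/(3EI) = θ_0, giving M_Y = 59.56 kN·m (hogging).

M_Y = 59.56 kN·m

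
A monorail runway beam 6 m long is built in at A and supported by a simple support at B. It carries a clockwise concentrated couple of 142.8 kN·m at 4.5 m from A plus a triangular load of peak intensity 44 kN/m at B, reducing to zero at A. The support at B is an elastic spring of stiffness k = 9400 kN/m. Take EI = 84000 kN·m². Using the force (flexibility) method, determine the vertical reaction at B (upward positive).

R_B = 94.36 kN

Take the reaction at B as the redundant and release it; the primary structure is a cantilever fixed at A.
Deflection at B on the released cantilever, summing each load's contribution:
  clockwise couple 142.8 at a = 4.5: M₀a(2L − a)/(2EI) = 2410/EI
  triangular load, peak 44 at the free end: 11w₀L⁴/(120EI) = 5227/EI
  δ_0 = 7637/EI
Tip deflection under a unit load at B: L³/(3EI) = 72/EI.
With EI = 84000 kN·m²: δ_0 = 0.090916 m and δ_{BB} = 0.000857 m/kN.
Compatibility — the spring shortens by R_B/k under the reaction it provides: δ_0 − R_B·δ_{BB} = R_B/k. With 1/k = 0.000106 m/kN, R_B = δ_0 / (δ_{BB} + 1/k) = 0.090916 / (0.000857 + 0.000106) = 94.36 kN.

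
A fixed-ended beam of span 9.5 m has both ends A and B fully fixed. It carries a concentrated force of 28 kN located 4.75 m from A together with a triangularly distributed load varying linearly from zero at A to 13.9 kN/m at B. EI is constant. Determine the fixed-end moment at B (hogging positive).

Take the two fixed-end moments M_A, M_B as redundants; the released structure is the simple span AB.
End rotations of the released simple span under the applied load (×1/EI):
  at A: point load 28 at a = 4.75: Pab(L + b)/(6LEI) = 157.9/EI
  at B: point load 28 at a = 4.75: Pab(L + a)/(6LEI) = 157.9/EI
  at A: triangular load, peak 13.9: 7w₀L³/(360EI) = 231.7/EI
  at B: triangular load, peak 13.9: w₀L³/(45EI) = 264.8/EI
  θ_A0 = 389.7/EI,  θ_B0 = 422.8/EI
Flexibility coefficients: a unit moment at one end gives L/(3EI) there and L/(6EI) at the far end, so f₁₁ = f₂₂ = 3.167/EI and f₁₂ = f₂₁ = 1.583/EI.
Compatibility — zero rotation at each built-in end:
  3.167 M_A + 1.583 M_B = 389.7
  1.583 M_A + 3.167 M_B = 422.8
Solving the pair gives M_A = 75.07 kN·m and M_B = 95.97 kN·m (hogging).

M_B = 95.97 kN·m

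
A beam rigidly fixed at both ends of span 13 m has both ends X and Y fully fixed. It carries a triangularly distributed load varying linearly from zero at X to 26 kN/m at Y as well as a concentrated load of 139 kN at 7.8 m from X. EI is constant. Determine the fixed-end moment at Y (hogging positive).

M_Y = 479.9 kN·m

Take the two fixed-end moments M_X, M_Y as redundants; the released structure is the simple span XY.
On the primary (simply-supported) span, the end slopes from the loading are:
  at X: triangular load, peak 26: 7w₀L³/(360EI) = 1111/EI
  at Y: triangular load, peak 26: w₀L³/(45EI) = 1269/EI
  at X: point load 139 at a = 7.8: Pab(L + b)/(6LEI) = 1315/EI
  at Y: point load 139 at a = 7.8: Pab(L + a)/(6LEI) = 1503/EI
  θ_X0 = 2426/EI,  θ_Y0 = 2773/EI
Flexibility coefficients: a unit moment at one end gives L/(3EI) there and L/(6EI) at the far end, so f₁₁ = f₂₂ = 4.333/EI and f₁₂ = f₂₁ = 2.167/EI.
Compatibility — zero rotation at each built-in end:
  4.333 M_X + 2.167 M_Y = 2426
  2.167 M_X + 4.333 M_Y = 2773
Solving the pair gives M_X = 319.9 kN·m and M_Y = 479.9 kN·m (hogging).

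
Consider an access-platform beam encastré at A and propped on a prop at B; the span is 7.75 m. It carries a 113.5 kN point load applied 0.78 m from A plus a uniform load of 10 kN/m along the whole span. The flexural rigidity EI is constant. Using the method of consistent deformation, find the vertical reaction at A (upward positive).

R_A = 160.3 kN

Release the roller at B. Primary structure: cantilever fixed at A.
Primary-structure tip deflection at B by superposition:
  point load 113.5 at a = 0.78: Pa²(3L − a)/(6EI) = 258.6/EI
  UDL 10: wL⁴/(8EI) = 4509/EI
  δ_0 = 4768/EI
Tip deflection under a unit load at B: L³/(3EI) = 155.2/EI.
The prop prevents deflection at B: R_B = δ_0/δ_{BB} = 4768/155.2 = 30.73 kN.
Vertical equilibrium: R_A = ΣP − R_B = 191 − 30.73 = 160.3 kN.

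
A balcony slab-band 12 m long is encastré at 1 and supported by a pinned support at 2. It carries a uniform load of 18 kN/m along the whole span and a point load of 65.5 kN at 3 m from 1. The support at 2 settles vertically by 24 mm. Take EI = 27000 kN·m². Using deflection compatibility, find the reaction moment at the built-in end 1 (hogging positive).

Choose R_2 as the redundant. The primary structure is the cantilever fixed at 1.
Free-end deflection of the primary structure under the applied loading (downward +):
  UDL 18: wL⁴/(8EI) = 46656/EI
  point load 65.5 at a = 3: Pa²(3L − a)/(6EI) = 3242/EI
  δ_0 = 49898/EI
Flexibility coefficient — unit upward force at 2: δ_{22} = L³/(3EI) = 576/EI.
With EI = 27000 kN·m²: δ_0 = 1.8481 m and δ_{22} = 0.021333 m/kN.
Compatibility — the beam at 2 must follow the support down by 0.024 m: δ_0 − R_2·δ_{22} = 0.024, so R_2 = (1.8481 − 0.024)/0.021333 = 85.5 kN.
Moment equilibrium about 1: M_1 = Σ(load moments about 1) − R_2·L = 1492 − 85.5×12 = 466.5 kN·m.

M_1 = 466.5 kN·m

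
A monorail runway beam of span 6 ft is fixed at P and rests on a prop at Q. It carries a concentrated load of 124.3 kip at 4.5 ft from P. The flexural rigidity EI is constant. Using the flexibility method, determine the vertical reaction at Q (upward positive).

Remove the prop at Q; the released (primary) structure is a cantilever built in at P.
Deflection at Q on the released cantilever, summing each load's contribution:
  point load 124.3 at a = 4.5: Pa²(3L − a)/(6EI) = 5663/EI
Tip deflection under a unit load at Q: L³/(3EI) = 72/EI.
Compatibility at Q: δ_0 − R_Q·δ_{QQ} = 0, so R_Q = 5663/72 = 78.66 kip.

R_Q = 78.66 kip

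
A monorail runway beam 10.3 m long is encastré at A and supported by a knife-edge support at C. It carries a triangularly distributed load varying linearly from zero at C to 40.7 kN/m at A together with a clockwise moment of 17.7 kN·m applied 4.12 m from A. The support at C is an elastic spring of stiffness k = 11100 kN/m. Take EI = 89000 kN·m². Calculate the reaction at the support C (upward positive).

R_C = 42.63 kN

Take the reaction at C as the redundant and release it; the primary structure is a cantilever fixed at A.
Primary-structure tip deflection at C by superposition:
  triangular load, peak 40.7 at the fixed end: w₀L⁴/(30EI) = 15269/EI
  clockwise couple 17.7 at a = 4.12: M₀a(2L − a)/(2EI) = 600.9/EI
  δ_0 = 15870/EI
Flexibility coefficient — unit upward force at C: δ_{CC} = L³/(3EI) = 364.2/EI.
With EI = 89000 kN·m²: δ_0 = 0.17832 m and δ_{CC} = 0.004093 m/kN.
Compatibility — the spring shortens by R_C/k under the reaction it provides: δ_0 − R_C·δ_{CC} = R_C/k. With 1/k = 0.00009 m/kN, R_C = δ_0 / (δ_{CC} + 1/k) = 0.17832 / (0.004093 + 0.00009) = 42.63 kN.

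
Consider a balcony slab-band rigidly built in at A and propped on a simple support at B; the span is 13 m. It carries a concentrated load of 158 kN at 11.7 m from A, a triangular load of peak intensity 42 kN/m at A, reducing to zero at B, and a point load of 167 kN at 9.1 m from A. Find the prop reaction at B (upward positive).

R_B = 283.1 kN

Release the roller at B. Primary structure: cantilever fixed at A.
Primary-structure tip deflection at B by superposition:
  point load 158 at a = 11.7: Pa²(3L − a)/(6EI) = 98410/EI
  triangular load, peak 42 at the fixed end: w₀L⁴/(30EI) = 39985/EI
  point load 167 at a = 9.1: Pa²(3L − a)/(6EI) = 68916/EI
  δ_0 = 207311/EI
Flexibility coefficient — unit upward force at B: δ_{BB} = L³/(3EI) = 732.3/EI.
Compatibility at B: δ_0 − R_B·δ_{BB} = 0, so R_B = 207311/732.3 = 283.1 kN.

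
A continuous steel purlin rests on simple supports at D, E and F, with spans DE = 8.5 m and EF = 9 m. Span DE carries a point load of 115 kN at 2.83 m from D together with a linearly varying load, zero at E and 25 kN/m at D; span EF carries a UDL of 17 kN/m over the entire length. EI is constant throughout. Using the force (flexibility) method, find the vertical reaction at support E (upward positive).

R_E = 198.2 kN

Insert a hinge at E; M_E is the redundant, and each span becomes simply supported.
Rotations at E on the released spans (each span's end-slope, ×1/EI):
  span DE: point load 115 at a = 2.83: Pab(L + a)/(6LEI) = 409.9/EI
  span DE: triangular load, peak 25: 7w₀L³/(360EI) = 298.5/EI
  span EF: UDL 17: wL³/(24EI) = 516.4/EI
  relative rotation θ_0 = (708.5 + 516.4)/EI = 1225/EI
A unit hogging moment at E produces rotation L₁/(3EI) + L₂/(3EI) = 5.833/EI.
Compatibility: M_E·(L₁+L₂)/(3EI) = θ_0, giving M_E = 210 kN·m (hogging).
Span DE, ΣM about D with M_E applied at E: R_E^{DE}·8.5 = 626.5 + 210, so R_E^{DE} = 98.41 kN and R_D = 221.2 − 98.41 = 122.8 kN.
Span EF, ΣM about F: R_E^{EF}·9 = 688.5 + 210, so R_E^{EF} = 99.83 kN and R_F = 153 − 99.83 = 53.17 kN.
R_E = 98.41 + 99.83 = 198.2 kN.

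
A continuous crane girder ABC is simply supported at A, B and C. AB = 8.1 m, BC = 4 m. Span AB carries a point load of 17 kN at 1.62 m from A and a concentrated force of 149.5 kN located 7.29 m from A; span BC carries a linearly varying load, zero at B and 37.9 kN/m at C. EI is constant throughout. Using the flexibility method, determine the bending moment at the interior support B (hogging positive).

Take M_B as the redundant. Released structure: two simple spans AB and BC with a hinge at B.
End slopes at the hinge B, treating each span as simply supported:
  span AB: point load 17 at a = 1.62: Pab(L + a)/(6LEI) = 35.69/EI
  span AB: point load 149.5 at a = 7.29: Pab(L + a)/(6LEI) = 279.5/EI
  span BC: triangular load, peak 37.9: 7w₀L³/(360EI) = 47.16/EI
  relative rotation θ_0 = (315.2 + 47.16)/EI = 362.4/EI
A unit hogging moment at B produces rotation L₁/(3EI) + L₂/(3EI) = 4.033/EI.
Slope continuity at B: θ_0 = M_B·4.033/EI, so M_B = 362.4/4.033 = 89.85 kN·m (hogging).

M_B = 89.85 kN·m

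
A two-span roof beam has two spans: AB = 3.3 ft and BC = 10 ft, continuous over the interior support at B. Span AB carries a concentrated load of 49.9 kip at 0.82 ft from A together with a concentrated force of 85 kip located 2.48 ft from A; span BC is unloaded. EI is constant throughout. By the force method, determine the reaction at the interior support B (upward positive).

R_B = 82.79 kip

Insert a hinge at B; M_B is the redundant, and each span becomes simply supported.
Discontinuity in slope at B on the released structure — sum the simple-span end rotations:
  span AB: point load 49.9 at a = 0.82: Pab(L + a)/(6LEI) = 21.12/EI
  span AB: point load 85 at a = 2.48: Pab(L + a)/(6LEI) = 50.46/EI
  relative rotation θ_0 = (71.58 + 0)/EI = 71.58/EI
A unit hogging moment at B produces rotation L₁/(3EI) + L₂/(3EI) = 4.433/EI.
Slope continuity at B: θ_0 = M_B·4.433/EI, so M_B = 71.58/4.433 = 16.14 kip·ft (hogging).
Span AB, ΣM about A with M_B applied at B: R_B^{AB}·3.3 = 251.7 + 16.14, so R_B^{AB} = 81.17 kip and R_A = 134.9 − 81.17 = 53.73 kip.
Span BC, ΣM about C: R_B^{BC}·10 = 0 + 16.14, so R_B^{BC} = 1.614 kip and R_C = 0 − 1.614 = -1.614 kip.
R_B = 81.17 + 1.614 = 82.79 kip.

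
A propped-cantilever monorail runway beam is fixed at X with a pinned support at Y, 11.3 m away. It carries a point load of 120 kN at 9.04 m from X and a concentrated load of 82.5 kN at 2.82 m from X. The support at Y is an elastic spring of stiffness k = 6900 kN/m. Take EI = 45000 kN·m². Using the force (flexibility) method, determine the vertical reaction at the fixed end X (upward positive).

R_X = 112.2 kN

Remove the prop at Y; the released (primary) structure is a cantilever built in at X.
Downward deflection at the released point Y due to the loads:
  point load 120 at a = 9.04: Pa²(3L − a)/(6EI) = 40632/EI
  point load 82.5 at a = 2.82: Pa²(3L − a)/(6EI) = 3398/EI
  δ_0 = 44030/EI
Flexibility coefficient — unit upward force at Y: δ_{YY} = L³/(3EI) = 481/EI.
With EI = 45000 kN·m²: δ_0 = 0.97845 m and δ_{YY} = 0.010688 m/kN.
Compatibility — the spring shortens by R_Y/k under the reaction it provides: δ_0 − R_Y·δ_{YY} = R_Y/k. With 1/k = 0.000145 m/kN, R_Y = δ_0 / (δ_{YY} + 1/k) = 0.97845 / (0.010688 + 0.000145) = 90.32 kN.
Vertical equilibrium: R_X = ΣP − R_Y = 202.5 − 90.32 = 112.2 kN.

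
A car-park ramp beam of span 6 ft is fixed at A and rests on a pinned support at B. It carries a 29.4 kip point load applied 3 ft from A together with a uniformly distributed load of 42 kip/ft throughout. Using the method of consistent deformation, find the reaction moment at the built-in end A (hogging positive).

Remove the prop at B; the released (primary) structure is a cantilever built in at A.
Downward deflection at the released point B due to the loads:
  point load 29.4 at a = 3: Pa²(3L − a)/(6EI) = 661.5/EI
  UDL 42: wL⁴/(8EI) = 6804/EI
  δ_0 = 7466/EI
Flexibility coefficient — unit upward force at B: δ_{BB} = L³/(3EI) = 72/EI.
The prop prevents deflection at B: R_B = δ_0/δ_{BB} = 7466/72 = 103.7 kip.
Moment equilibrium about A: M_A = Σ(load moments about A) − R_B·L = 844.2 − 103.7×6 = 222.1 kip·ft.

M_A = 222.1 kip·ft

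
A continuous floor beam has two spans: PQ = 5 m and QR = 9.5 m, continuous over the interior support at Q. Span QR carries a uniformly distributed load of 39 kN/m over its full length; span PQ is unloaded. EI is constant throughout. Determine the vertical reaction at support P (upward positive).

R_P = -57.65 kN

Release continuity at Q by inserting a hinge; the redundant is the internal moment M_Q. The primary structure is two simply-supported spans PQ and QR.
Discontinuity in slope at Q on the released structure — sum the simple-span end rotations:
  span QR: UDL 39: wL³/(24EI) = 1393/EI
  relative rotation θ_0 = (0 + 1393)/EI = 1393/EI
A unit hogging moment at Q produces rotation L₁/(3EI) + L₂/(3EI) = 4.833/EI.
Compatibility: M_Q·(L₁+L₂)/(3EI) = θ_0, giving M_Q = 288.3 kN·m (hogging).
Span PQ, ΣM about P with M_Q applied at Q: R_Q^{PQ}·5 = 0 + 288.3, so R_Q^{PQ} = 57.65 kN and R_P = 0 − 57.65 = -57.65 kN.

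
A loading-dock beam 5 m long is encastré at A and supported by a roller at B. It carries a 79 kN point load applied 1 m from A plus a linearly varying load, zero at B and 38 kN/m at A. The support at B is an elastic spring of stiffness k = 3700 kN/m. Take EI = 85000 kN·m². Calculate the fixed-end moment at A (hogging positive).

M_A = 161.8 kN·m

Release the roller at B. Primary structure: cantilever fixed at A.
Free-end deflection of the primary structure under the applied loading (downward +):
  point load 79 at a = 1: Pa²(3L − a)/(6EI) = 184.3/EI
  triangular load, peak 38 at the fixed end: w₀L⁴/(30EI) = 791.7/EI
  δ_0 = 976/EI
Flexibility coefficient — unit upward force at B: δ_{BB} = L³/(3EI) = 41.67/EI.
With EI = 85000 kN·m²: δ_0 = 0.011482 m and δ_{BB} = 0.00049 m/kN.
Compatibility — the spring shortens by R_B/k under the reaction it provides: δ_0 − R_B·δ_{BB} = R_B/k. With 1/k = 0.00027 m/kN, R_B = δ_0 / (δ_{BB} + 1/k) = 0.011482 / (0.00049 + 0.00027) = 15.1 kN.
Moment equilibrium about A: M_A = Σ(load moments about A) − R_B·L = 237.3 − 15.1×5 = 161.8 kN·m.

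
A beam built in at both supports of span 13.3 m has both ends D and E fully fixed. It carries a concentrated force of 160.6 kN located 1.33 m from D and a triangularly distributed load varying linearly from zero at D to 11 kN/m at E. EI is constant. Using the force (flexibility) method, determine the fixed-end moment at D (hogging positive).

Release both end moments; the primary structure is a simply-supported span DE with redundants M_D and M_E.
On the primary (simply-supported) span, the end slopes from the loading are:
  at D: point load 160.6 at a = 1.33: Pab(L + b)/(6LEI) = 809.6/EI
  at E: point load 160.6 at a = 1.33: Pab(L + a)/(6LEI) = 468.7/EI
  at D: triangular load, peak 11: 7w₀L³/(360EI) = 503.2/EI
  at E: triangular load, peak 11: w₀L³/(45EI) = 575.1/EI
  θ_D0 = 1313/EI,  θ_E0 = 1044/EI
Flexibility coefficients: a unit moment at one end gives L/(3EI) there and L/(6EI) at the far end, so f₁₁ = f₂₂ = 4.433/EI and f₁₂ = f₂₁ = 2.217/EI.
Compatibility — zero rotation at each built-in end:
  4.433 M_D + 2.217 M_E = 1313
  2.217 M_D + 4.433 M_E = 1044
Solving the pair gives M_D = 237.9 kN·m and M_E = 116.5 kN·m (hogging).

M_D = 237.9 kN·m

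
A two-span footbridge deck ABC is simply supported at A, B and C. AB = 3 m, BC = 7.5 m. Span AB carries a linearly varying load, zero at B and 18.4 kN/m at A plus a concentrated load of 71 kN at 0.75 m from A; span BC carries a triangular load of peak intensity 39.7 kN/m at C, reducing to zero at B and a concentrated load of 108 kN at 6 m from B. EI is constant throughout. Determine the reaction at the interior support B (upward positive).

R_B = 172.1 kN

Release continuity at B by inserting a hinge; the redundant is the internal moment M_B. The primary structure is two simply-supported spans AB and BC.
End slopes at the hinge B, treating each span as simply supported:
  span AB: triangular load, peak 18.4: 7w₀L³/(360EI) = 9.66/EI
  span AB: point load 71 at a = 0.75: Pab(L + a)/(6LEI) = 24.96/EI
  span BC: triangular load, peak 39.7: 7w₀L³/(360EI) = 325.7/EI
  span BC: point load 108 at a = 6: Pab(L + b)/(6LEI) = 194.4/EI
  relative rotation θ_0 = (34.62 + 520.1)/EI = 554.7/EI
A unit hogging moment at B produces rotation L₁/(3EI) + L₂/(3EI) = 3.5/EI.
Compatibility: M_B·(L₁+L₂)/(3EI) = θ_0, giving M_B = 158.5 kN·m (hogging).
Span AB, ΣM about A with M_B applied at B: R_B^{AB}·3 = 80.85 + 158.5, so R_B^{AB} = 79.78 kN and R_A = 98.6 − 79.78 = 18.82 kN.
Span BC, ΣM about C: R_B^{BC}·7.5 = 534.2 + 158.5, so R_B^{BC} = 92.36 kN and R_C = 256.9 − 92.36 = 164.5 kN.
R_B = 79.78 + 92.36 = 172.1 kN.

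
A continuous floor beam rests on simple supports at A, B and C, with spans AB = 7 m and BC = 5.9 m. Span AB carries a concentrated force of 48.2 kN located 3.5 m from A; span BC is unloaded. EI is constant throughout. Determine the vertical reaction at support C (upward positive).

Release continuity at B by inserting a hinge; the redundant is the internal moment M_B. The primary structure is two simply-supported spans AB and BC.
End slopes at the hinge B, treating each span as simply supported:
  span AB: point load 48.2 at a = 3.5: Pab(L + a)/(6LEI) = 147.6/EI
  relative rotation θ_0 = (147.6 + 0)/EI = 147.6/EI
A unit hogging moment at B produces rotation L₁/(3EI) + L₂/(3EI) = 4.3/EI.
Compatibility: M_B·(L₁+L₂)/(3EI) = θ_0, giving M_B = 34.33 kN·m (hogging).
Span BC, ΣM about C: R_B^{BC}·5.9 = 0 + 34.33, so R_B^{BC} = 5.818 kN and R_C = 0 − 5.818 = -5.818 kN.

R_C = -5.818 kN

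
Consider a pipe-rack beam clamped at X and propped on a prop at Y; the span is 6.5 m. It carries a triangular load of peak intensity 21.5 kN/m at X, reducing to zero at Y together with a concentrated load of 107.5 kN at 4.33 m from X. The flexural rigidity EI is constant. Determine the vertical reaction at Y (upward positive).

R_Y = 69.64 kN

Choose R_Y as the redundant. The primary structure is the cantilever fixed at X.
Downward deflection at the released point Y due to the loads:
  triangular load, peak 21.5 at the fixed end: w₀L⁴/(30EI) = 1279/EI
  point load 107.5 at a = 4.33: Pa²(3L − a)/(6EI) = 5096/EI
  δ_0 = 6375/EI
Tip deflection under a unit load at Y: L³/(3EI) = 91.54/EI.
The prop prevents deflection at Y: R_Y = δ_0/δ_{YY} = 6375/91.54 = 69.64 kN.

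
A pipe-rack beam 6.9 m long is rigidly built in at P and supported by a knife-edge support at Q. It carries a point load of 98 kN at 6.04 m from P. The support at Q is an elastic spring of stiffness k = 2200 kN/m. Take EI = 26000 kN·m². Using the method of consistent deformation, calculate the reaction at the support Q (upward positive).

Release the roller at Q. Primary structure: cantilever fixed at P.
Downward deflection at the released point Q due to the loads:
  point load 98 at a = 6.04: Pa²(3L − a)/(6EI) = 8735/EI
Flexibility coefficient — unit upward force at Q: δ_{QQ} = L³/(3EI) = 109.5/EI.
With EI = 26000 kN·m²: δ_0 = 0.33598 m and δ_{QQ} = 0.004212 m/kN.
Compatibility — the spring shortens by R_Q/k under the reaction it provides: δ_0 − R_Q·δ_{QQ} = R_Q/k. With 1/k = 0.000455 m/kN, R_Q = δ_0 / (δ_{QQ} + 1/k) = 0.33598 / (0.004212 + 0.000455) = 72 kN.

R_Q = 72 kN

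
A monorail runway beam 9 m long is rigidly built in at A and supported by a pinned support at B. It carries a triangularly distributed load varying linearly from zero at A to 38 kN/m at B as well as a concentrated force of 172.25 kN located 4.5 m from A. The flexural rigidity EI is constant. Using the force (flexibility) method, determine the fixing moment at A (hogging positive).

Choose R_B as the redundant. The primary structure is the cantilever fixed at A.
Free-end deflection of the primary structure under the applied loading (downward +):
  triangular load, peak 38 at the free end: 11w₀L⁴/(120EI) = 22854/EI
  point load 172.25 at a = 4.5: Pa²(3L − a)/(6EI) = 13080/EI
  δ_0 = 35934/EI
Flexibility coefficient — unit upward force at B: δ_{BB} = L³/(3EI) = 243/EI.
Compatibility at B: δ_0 − R_B·δ_{BB} = 0, so R_B = 35934/243 = 147.9 kN.
Moment equilibrium about A: M_A = Σ(load moments about A) − R_B·L = 1801 − 147.9×9 = 470.2 kN·m.

M_A = 470.2 kN·m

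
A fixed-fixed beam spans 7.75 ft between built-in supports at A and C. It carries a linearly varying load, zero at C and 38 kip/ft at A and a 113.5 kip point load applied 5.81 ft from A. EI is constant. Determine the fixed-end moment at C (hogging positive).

M_C = 199.8 kip·ft

Release both end moments; the primary structure is a simply-supported span AC with redundants M_A and M_C.
End rotations of the released simple span under the applied load (×1/EI):
  at A: triangular load, peak 38: w₀L³/(45EI) = 393.1/EI
  at C: triangular load, peak 38: 7w₀L³/(360EI) = 343.9/EI
  at A: point load 113.5 at a = 5.81: Pab(L + b)/(6LEI) = 266.6/EI
  at C: point load 113.5 at a = 5.81: Pab(L + a)/(6LEI) = 373.1/EI
  θ_A0 = 659.7/EI,  θ_C0 = 717/EI
Flexibility coefficients: a unit moment at one end gives L/(3EI) there and L/(6EI) at the far end, so f₁₁ = f₂₂ = 2.583/EI and f₁₂ = f₂₁ = 1.292/EI.
Compatibility — zero rotation at each built-in end:
  2.583 M_A + 1.292 M_C = 659.7
  1.292 M_A + 2.583 M_C = 717
Solving the pair gives M_A = 155.4 kip·ft and M_C = 199.8 kip·ft (hogging).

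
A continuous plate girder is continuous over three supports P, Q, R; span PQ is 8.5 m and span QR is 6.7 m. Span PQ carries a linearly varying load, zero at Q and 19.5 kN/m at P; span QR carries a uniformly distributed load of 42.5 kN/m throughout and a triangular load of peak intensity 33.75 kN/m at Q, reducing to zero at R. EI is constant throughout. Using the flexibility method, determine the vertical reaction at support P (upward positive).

R_P = 32.24 kN

Take M_Q as the redundant. Released structure: two simple spans PQ and QR with a hinge at Q.
Rotations at Q on the released spans (each span's end-slope, ×1/EI):
  span PQ: triangular load, peak 19.5: 7w₀L³/(360EI) = 232.9/EI
  span QR: UDL 42.5: wL³/(24EI) = 532.6/EI
  span QR: triangular load, peak 33.75: w₀L³/(45EI) = 225.6/EI
  relative rotation θ_0 = (232.9 + 758.2)/EI = 991/EI
A unit hogging moment at Q produces rotation L₁/(3EI) + L₂/(3EI) = 5.067/EI.
Compatibility: M_Q·(L₁+L₂)/(3EI) = θ_0, giving M_Q = 195.6 kN·m (hogging).
Span PQ, ΣM about P with M_Q applied at Q: R_Q^{PQ}·8.5 = 234.8 + 195.6, so R_Q^{PQ} = 50.64 kN and R_P = 82.88 − 50.64 = 32.24 kN.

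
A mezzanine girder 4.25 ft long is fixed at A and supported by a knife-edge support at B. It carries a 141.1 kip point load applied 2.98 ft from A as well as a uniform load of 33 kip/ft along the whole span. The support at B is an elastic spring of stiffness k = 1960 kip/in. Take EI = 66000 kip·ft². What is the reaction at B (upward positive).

Release the roller at B. Primary structure: cantilever fixed at A.
Deflection at B on the released cantilever, summing each load's contribution:
  point load 141.1 at a = 2.98: Pa²(3L − a)/(6EI) = 2040/EI
  UDL 33: wL⁴/(8EI) = 1346/EI
  δ_0 = 3386/EI
Tip deflection under a unit load at B: L³/(3EI) = 25.59/EI.
With EI = 66000 kip·ft²: δ_0 = 0.051305 ft and δ_{BB} = 0.000388 ft/kip.
Compatibility — the spring shortens by R_B/k under the reaction it provides: δ_0 − R_B·δ_{BB} = R_B/k. With 1/k = 1/(1960×12) ft/kip = 0.000043 ft/kip, R_B = δ_0 / (δ_{BB} + 1/k) = 0.051305 / (0.000388 + 0.000043) = 119.3 kip.

R_B = 119.3 kip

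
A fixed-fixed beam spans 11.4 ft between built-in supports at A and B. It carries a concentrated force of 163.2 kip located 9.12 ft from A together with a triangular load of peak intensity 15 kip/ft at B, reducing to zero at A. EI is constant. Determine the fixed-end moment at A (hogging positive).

M_A = 124.5 kip·ft

Release both end moments; the primary structure is a simply-supported span AB with redundants M_A and M_B.
Simple-span end rotations at A and B under the given loads:
  at A: point load 163.2 at a = 9.12: Pab(L + b)/(6LEI) = 678.7/EI
  at B: point load 163.2 at a = 9.12: Pab(L + a)/(6LEI) = 1018/EI
  at A: triangular load, peak 15: 7w₀L³/(360EI) = 432.1/EI
  at B: triangular load, peak 15: w₀L³/(45EI) = 493.8/EI
  θ_A0 = 1111/EI,  θ_B0 = 1512/EI
Flexibility coefficients: a unit moment at one end gives L/(3EI) there and L/(6EI) at the far end, so f₁₁ = f₂₂ = 3.8/EI and f₁₂ = f₂₁ = 1.9/EI.
Compatibility — zero rotation at each built-in end:
  3.8 M_A + 1.9 M_B = 1111
  1.9 M_A + 3.8 M_B = 1512
Solving the pair gives M_A = 124.5 kip·ft and M_B = 335.6 kip·ft (hogging).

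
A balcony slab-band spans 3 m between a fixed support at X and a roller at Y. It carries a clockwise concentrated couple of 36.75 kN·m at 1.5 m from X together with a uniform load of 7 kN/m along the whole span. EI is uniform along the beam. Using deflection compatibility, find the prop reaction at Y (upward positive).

Choose R_Y as the redundant. The primary structure is the cantilever fixed at X.
Downward deflection at the released point Y due to the loads:
  clockwise couple 36.75 at a = 1.5: M₀a(2L − a)/(2EI) = 124/EI
  UDL 7: wL⁴/(8EI) = 70.88/EI
  δ_0 = 194.9/EI
Tip deflection under a unit load at Y: L³/(3EI) = 9/EI.
The prop prevents deflection at Y: R_Y = δ_0/δ_{YY} = 194.9/9 = 21.66 kN.

R_Y = 21.66 kN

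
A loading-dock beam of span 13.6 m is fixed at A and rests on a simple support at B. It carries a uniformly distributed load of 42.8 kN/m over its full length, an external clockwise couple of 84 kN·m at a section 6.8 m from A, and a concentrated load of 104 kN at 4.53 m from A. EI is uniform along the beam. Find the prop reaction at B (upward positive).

R_B = 240.6 kN

Remove the prop at B; the released (primary) structure is a cantilever built in at A.
Primary-structure tip deflection at B by superposition:
  UDL 42.8: wL⁴/(8EI) = 183025/EI
  clockwise couple 84 at a = 6.8: M₀a(2L − a)/(2EI) = 5826/EI
  point load 104 at a = 4.53: Pa²(3L − a)/(6EI) = 12901/EI
  δ_0 = 201752/EI
Flexibility coefficient — unit upward force at B: δ_{BB} = L³/(3EI) = 838.5/EI.
The prop prevents deflection at B: R_B = δ_0/δ_{BB} = 201752/838.5 = 240.6 kN.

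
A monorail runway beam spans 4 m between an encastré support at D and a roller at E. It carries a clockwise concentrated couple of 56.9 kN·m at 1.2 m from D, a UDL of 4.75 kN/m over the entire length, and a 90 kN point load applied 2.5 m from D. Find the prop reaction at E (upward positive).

R_E = 59.76 kN

Choose R_E as the redundant. The primary structure is the cantilever fixed at D.
Primary-structure tip deflection at E by superposition:
  clockwise couple 56.9 at a = 1.2: M₀a(2L − a)/(2EI) = 232.2/EI
  UDL 4.75: wL⁴/(8EI) = 152/EI
  point load 90 at a = 2.5: Pa²(3L − a)/(6EI) = 890.6/EI
  δ_0 = 1275/EI
Tip deflection under a unit load at E: L³/(3EI) = 21.33/EI.
Compatibility at E: δ_0 − R_E·δ_{EE} = 0, so R_E = 1275/21.33 = 59.76 kN.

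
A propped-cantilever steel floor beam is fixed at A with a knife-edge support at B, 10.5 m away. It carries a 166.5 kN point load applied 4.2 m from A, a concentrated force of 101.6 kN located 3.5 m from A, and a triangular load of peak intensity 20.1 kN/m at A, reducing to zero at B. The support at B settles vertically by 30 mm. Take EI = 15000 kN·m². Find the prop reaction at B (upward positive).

R_B = 69.62 kN

Remove the prop at B; the released (primary) structure is a cantilever built in at A.
Deflection at B on the released cantilever, summing each load's contribution:
  point load 166.5 at a = 4.2: Pa²(3L − a)/(6EI) = 13364/EI
  point load 101.6 at a = 3.5: Pa²(3L − a)/(6EI) = 5808/EI
  triangular load, peak 20.1 at the fixed end: w₀L⁴/(30EI) = 8144/EI
  δ_0 = 27316/EI
Tip deflection under a unit load at B: L³/(3EI) = 385.9/EI.
With EI = 15000 kN·m²: δ_0 = 1.821 m and δ_{BB} = 0.025725 m/kN.
Compatibility — the beam at B must follow the support down by 0.03 m: δ_0 − R_B·δ_{BB} = 0.03, so R_B = (1.821 − 0.03)/0.025725 = 69.62 kN.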